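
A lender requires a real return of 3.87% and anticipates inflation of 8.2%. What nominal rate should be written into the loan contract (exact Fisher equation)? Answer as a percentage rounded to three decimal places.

(1 + i) = (1 + r)(1 + π) = 1.03870 × 1.08200 = 1.1238734
i = 1.1238734 − 1, so the required nominal rate is 12.387%.

12.387%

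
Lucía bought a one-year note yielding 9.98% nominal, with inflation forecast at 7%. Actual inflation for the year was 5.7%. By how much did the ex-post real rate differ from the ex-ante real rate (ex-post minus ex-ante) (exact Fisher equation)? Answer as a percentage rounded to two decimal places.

1.26%

Ex-ante: (1 + 0.0998)/(1 + 0.0700) − 1 = 2.7850%
Ex-post: (1 + 0.0998)/(1 + 0.0570) − 1 = 4.0492%
Difference (ex-post − ex-ante) = 1.2641% → 1.26%.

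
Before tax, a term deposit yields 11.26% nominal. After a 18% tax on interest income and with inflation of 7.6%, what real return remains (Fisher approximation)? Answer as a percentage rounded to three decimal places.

After-tax nominal return = 11.26% × (1 − 0.18) = 9.2332%.
r ≈ 9.2332% − 7.6% → 1.633%.

1.633%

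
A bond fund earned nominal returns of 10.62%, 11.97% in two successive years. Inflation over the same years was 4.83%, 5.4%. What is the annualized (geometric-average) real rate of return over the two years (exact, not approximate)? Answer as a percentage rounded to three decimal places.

5.878%

Nominal growth factor = 1.1062 × 1.1197 = 1.23861214
Price-level growth factor = 1.0483 × 1.0540 = 1.10490820
Real growth factor = 1.23861214 / 1.10490820 = 1.12100909
Annualized real rate = 1.12100909^(1/2) − 1 = 5.8777% → 5.878%.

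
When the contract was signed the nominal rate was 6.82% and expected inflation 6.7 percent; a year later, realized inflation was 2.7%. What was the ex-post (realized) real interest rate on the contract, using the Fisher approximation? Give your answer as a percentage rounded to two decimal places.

Ex-post: 6.82% − 2.7% = 4.120%
So the realized real rate is 4.12%.

4.12%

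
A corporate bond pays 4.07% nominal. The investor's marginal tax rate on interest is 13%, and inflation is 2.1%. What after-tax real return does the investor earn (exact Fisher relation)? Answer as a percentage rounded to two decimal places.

After-tax nominal return = 4.07% × (1 − 0.13) = 3.5409%.
1 + r = 1.035409 / 1.02100 = 1.014113
After-tax real rate = 1.014113 − 1 → 1.41%.

1.41%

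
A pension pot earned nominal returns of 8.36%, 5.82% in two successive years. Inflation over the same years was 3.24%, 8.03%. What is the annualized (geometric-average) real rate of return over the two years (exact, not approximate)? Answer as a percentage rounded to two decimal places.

Compound the nominal returns: 1.0836 × 1.0582 = 1.14666552.
Compound inflation: 1.0324 × 1.0803 = 1.11530172.
Deflate: 1.14666552 / 1.11530172 = 1.02812136.
Annualized real rate = 1.02812136^(1/2) − 1 = 1.3963% → 1.40%.

1.40%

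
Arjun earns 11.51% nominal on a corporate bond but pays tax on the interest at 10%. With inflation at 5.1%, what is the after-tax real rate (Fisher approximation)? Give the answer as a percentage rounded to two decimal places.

After-tax nominal return = 11.51% × (1 − 0.1) = 10.3590%.
r ≈ 10.3590% − 5.1% → 5.26%.

5.26%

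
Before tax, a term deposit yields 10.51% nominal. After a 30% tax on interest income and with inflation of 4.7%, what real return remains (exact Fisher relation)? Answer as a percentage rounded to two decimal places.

After-tax nominal return = 10.51% × (1 − 0.3) = 7.3570%.
1 + r = 1.07357 / 1.04700 = 1.025377
After-tax real rate = 1.025377 − 1 → 2.54%.

2.54%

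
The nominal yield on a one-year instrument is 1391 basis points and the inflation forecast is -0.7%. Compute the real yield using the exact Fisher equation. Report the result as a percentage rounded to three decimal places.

By the Fisher relation, 1 + r = (1 + i)/(1 + π).
1 + r = 1.13910 / 0.99300 = 1.147130
r = 1.147130 − 1 = 14.7130%, i.e. 14.713%.

14.713%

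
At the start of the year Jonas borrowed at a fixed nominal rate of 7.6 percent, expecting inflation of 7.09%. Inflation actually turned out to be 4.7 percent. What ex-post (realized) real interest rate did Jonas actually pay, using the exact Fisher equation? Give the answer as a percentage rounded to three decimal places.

Ex-post: (1 + 0.0760)/(1 + 0.0470) − 1 = 2.7698%
So the realized real rate is 2.770%.

2.770%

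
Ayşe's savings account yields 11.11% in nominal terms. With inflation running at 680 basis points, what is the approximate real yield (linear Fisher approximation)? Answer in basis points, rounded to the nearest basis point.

431 basis points

r ≈ i − π = 11.11% − 6.8% = 431 basis points.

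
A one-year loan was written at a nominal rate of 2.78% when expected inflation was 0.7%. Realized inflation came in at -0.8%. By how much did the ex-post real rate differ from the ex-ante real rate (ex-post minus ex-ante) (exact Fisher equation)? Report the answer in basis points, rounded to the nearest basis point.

154 basis points

Ex-ante: (1 + 0.0278)/(1 + 0.0070) − 1 = 2.0655%
Ex-post: (1 + 0.0278)/(1 − 0.0080) − 1 = 3.6089%
Difference (ex-post − ex-ante) = 1.5433% → 154 basis points.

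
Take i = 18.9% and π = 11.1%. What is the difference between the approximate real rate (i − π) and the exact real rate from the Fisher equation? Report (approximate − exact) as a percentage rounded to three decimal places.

Approximate: r ≈ 18.900% − 11.100% = 7.8000%
Exact: (1 + 0.1890)/(1 + 0.1110) − 1 = 7.0207%
Error = 7.8000% − 7.0207% = 0.7793% → 0.779%.

0.779%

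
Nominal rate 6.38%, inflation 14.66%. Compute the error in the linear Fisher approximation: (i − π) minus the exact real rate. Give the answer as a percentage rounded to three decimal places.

Approximate: r ≈ 6.380% − 14.660% = -8.2800%
Exact: (1 + 0.0638)/(1 + 0.1466) − 1 = -7.2214%
Error = -8.2800% − (-7.2214%) = -1.0586% → -1.059%.

-1.059%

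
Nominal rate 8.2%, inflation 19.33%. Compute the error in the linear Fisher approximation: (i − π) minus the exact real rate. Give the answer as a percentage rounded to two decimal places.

-1.80%

Approximate: r ≈ 8.200% − 19.330% = -11.1300%
Exact: (1 + 0.0820)/(1 + 0.1933) − 1 = -9.3271%
Error = -11.1300% − (-9.3271%) = -1.8029% → -1.80%.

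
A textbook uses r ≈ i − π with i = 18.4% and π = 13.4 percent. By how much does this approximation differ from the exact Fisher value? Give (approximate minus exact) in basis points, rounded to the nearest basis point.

59 basis points

Approximate: r ≈ 18.400% − 13.400% = 5.0000%
Exact: (1 + 0.1840)/(1 + 0.1340) − 1 = 4.4092%
Error = 5.0000% − 4.4092% = 0.5908% → 59 basis points.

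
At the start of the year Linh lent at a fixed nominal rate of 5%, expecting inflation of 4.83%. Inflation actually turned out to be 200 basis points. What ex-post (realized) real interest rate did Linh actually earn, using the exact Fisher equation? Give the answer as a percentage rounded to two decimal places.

Ex-post: (1 + 0.0500)/(1 + 0.0200) − 1 = 2.9412%
So the realized real rate is 2.94%.

2.94%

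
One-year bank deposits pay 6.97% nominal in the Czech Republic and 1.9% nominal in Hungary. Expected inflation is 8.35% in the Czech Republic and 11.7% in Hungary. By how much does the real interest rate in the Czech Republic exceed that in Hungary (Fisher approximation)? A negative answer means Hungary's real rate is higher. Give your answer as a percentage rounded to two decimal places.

The Czech Republic: 6.97% − 8.35% = -1.380%
Hungary: 1.9% − 11.7% = -9.800%
Differential = 8.420% → 8.42%.

8.42%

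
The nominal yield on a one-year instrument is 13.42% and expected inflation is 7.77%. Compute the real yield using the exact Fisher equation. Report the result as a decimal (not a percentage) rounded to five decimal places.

By the Fisher equation, 1 + r = (1 + i)/(1 + π).
1 + r = 1.13420 / 1.07770 = 1.052426
r = 1.052426 − 1 = 5.2426%, i.e. 0.05243.

0.05243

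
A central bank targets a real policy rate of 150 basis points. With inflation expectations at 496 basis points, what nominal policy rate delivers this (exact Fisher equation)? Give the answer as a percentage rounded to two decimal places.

(1 + i) = (1 + r)(1 + π) = 1.01500 × 1.04960 = 1.065344
i = 1.065344 − 1, so the required nominal rate is 6.53%.

6.53%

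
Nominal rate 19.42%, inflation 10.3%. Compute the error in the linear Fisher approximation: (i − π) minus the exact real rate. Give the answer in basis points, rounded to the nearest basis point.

Approximate: r ≈ 19.420% − 10.300% = 9.1200%
Exact: (1 + 0.1942)/(1 + 0.1030) − 1 = 8.2684%
Error = 9.1200% − 8.2684% = 0.8516% → 85 basis points.

85 basis points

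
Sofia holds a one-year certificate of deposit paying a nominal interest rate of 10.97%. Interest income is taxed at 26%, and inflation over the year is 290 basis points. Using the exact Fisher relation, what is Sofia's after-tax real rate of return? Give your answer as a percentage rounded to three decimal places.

After-tax nominal return = 10.97% × (1 − 0.26) = 8.1178%.
1 + r = 1.081178 / 1.02900 = 1.050707
After-tax real rate = 1.050707 − 1 → 5.071%.

5.071%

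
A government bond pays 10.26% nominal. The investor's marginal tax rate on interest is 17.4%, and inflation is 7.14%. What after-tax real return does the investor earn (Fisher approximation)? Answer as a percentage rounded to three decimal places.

1.335%

After-tax nominal return = 10.26% × (1 − 0.174) = 8.47476%.
r ≈ 8.47476% − 7.14% → 1.335%.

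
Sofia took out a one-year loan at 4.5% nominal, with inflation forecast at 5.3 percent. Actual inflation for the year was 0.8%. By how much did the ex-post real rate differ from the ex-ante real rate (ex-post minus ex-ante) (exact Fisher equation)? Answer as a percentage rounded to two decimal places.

Ex-ante: (1 + 0.0450)/(1 + 0.0530) − 1 = -0.7597%
Ex-post: (1 + 0.0450)/(1 + 0.0080) − 1 = 3.6706%
Difference (ex-post − ex-ante) = 4.4304% → 4.43%.

4.43%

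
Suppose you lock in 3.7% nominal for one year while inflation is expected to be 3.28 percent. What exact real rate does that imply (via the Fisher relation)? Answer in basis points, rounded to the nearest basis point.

41 basis points

1 + r = 1.03700 / 1.03280 = 1.004067
r = 1.004067 − 1 = 0.4067%, i.e. 41 basis points.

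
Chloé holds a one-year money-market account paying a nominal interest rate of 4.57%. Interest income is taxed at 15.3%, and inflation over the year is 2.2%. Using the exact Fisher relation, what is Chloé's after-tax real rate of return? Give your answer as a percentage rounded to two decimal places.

After-tax nominal return = 4.57% × (1 − 0.153) = 3.87079%.
1 + r = 1.0387079 / 1.02200 = 1.016348
After-tax real rate = 1.016348 − 1 → 1.63%.

1.63%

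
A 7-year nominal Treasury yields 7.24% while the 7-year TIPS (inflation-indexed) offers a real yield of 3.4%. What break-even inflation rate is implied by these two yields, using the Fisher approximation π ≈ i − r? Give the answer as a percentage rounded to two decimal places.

π ≈ i − r = 7.24% − 3.4% → 3.84%.

3.84%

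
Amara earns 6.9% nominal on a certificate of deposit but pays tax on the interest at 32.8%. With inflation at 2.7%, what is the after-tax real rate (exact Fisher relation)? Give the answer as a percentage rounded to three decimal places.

After-tax nominal return = 6.9% × (1 − 0.328) = 4.6368%.
1 + r = 1.046368 / 1.02700 = 1.018859
After-tax real rate = 1.018859 − 1 → 1.886%.

1.886%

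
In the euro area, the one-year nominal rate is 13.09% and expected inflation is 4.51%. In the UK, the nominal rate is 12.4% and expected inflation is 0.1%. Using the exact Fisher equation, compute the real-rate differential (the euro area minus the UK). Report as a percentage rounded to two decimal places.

The euro area: (1 + 0.1309)/(1 + 0.0451) − 1 = 8.2097%
The UK: (1 + 0.1240)/(1 + 0.0010) − 1 = 12.2877%
Differential = 8.2097% − 12.2877% = -4.0780% → -4.08%.

-4.08%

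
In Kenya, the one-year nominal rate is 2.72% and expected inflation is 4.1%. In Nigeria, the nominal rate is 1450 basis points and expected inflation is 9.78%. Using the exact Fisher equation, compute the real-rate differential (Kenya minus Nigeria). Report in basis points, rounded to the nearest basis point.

Kenya: (1 + 0.0272)/(1 + 0.0410) − 1 = -1.3256%
Nigeria: (1 + 0.1450)/(1 + 0.0978) − 1 = 4.2995%
Differential = -1.3256% − 4.2995% = -5.6252% → -563 basis points.

-563 basis points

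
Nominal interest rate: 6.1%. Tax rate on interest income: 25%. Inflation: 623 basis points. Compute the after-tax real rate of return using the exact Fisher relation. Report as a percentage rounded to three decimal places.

After-tax nominal return = 6.1% × (1 − 0.25) = 4.5750%.
1 + r = 1.04575 / 1.06230 = 0.984421
After-tax real rate = 0.984421 − 1 → -1.558%.

-1.558%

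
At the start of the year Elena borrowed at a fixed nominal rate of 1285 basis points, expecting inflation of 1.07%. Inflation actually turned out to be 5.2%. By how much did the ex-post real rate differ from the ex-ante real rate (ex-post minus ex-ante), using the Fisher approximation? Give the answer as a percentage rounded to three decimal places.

Ex-ante: 12.85% − 1.07% = 11.780%
Ex-post: 12.85% − 5.2% = 7.650%
Difference (ex-post − ex-ante) = -4.1300% → -4.130%.

-4.130%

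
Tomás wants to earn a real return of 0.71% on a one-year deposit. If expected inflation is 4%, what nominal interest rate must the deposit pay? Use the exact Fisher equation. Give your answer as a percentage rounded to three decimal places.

(1 + i) = (1 + r)(1 + π) = 1.00710 × 1.04000 = 1.047384
i = 1.047384 − 1, so the required nominal rate is 4.738%.

4.738%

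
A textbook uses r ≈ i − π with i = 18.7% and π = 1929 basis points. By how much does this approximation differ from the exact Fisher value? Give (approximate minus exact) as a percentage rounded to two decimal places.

-0.10%

Approximate: r ≈ 18.700% − 19.290% = -0.5900%
Exact: (1 + 0.1870)/(1 + 0.1929) − 1 = -0.4946%
Error = -0.5900% − (-0.4946%) = -0.0954% → -0.10%.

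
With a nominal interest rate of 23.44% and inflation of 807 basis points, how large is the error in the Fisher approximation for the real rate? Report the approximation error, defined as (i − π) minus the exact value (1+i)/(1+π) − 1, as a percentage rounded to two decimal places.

1.15%

Approximate: r ≈ 23.440% − 8.070% = 15.3700%
Exact: (1 + 0.2344)/(1 + 0.0807) − 1 = 14.2223%
Error = 15.3700% − 14.2223% = 1.1477% → 1.15%.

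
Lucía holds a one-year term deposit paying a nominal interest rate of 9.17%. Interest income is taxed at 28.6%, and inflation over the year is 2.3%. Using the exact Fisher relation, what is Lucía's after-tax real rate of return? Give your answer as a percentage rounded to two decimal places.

4.15%

After-tax nominal return = 9.17% × (1 − 0.286) = 6.54738%.
1 + r = 1.0654738 / 1.02300 = 1.041519
After-tax real rate = 1.041519 − 1 → 4.15%.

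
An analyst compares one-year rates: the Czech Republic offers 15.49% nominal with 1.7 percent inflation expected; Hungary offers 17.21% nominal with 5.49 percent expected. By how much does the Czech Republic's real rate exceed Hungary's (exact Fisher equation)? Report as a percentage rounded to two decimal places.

The Czech Republic: (1 + 0.1549)/(1 + 0.0170) − 1 = 13.5595%
Hungary: (1 + 0.1721)/(1 + 0.0549) − 1 = 11.1101%
Differential = 13.5595% − 11.1101% = 2.4494% → 2.45%.

2.45%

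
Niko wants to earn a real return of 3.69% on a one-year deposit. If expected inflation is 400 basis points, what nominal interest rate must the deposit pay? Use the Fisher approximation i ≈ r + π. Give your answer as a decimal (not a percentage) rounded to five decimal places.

0.07690

i ≈ r + π = 3.69% + 4% = 0.07690.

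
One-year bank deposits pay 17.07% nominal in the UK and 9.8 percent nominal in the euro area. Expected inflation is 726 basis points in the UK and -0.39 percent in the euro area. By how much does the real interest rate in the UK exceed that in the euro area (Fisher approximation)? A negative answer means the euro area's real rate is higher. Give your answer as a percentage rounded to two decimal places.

-0.38%

The UK: 17.07% − 7.26% = 9.810%
The euro area: 9.8% − (-0.39%) = 10.190%
Differential = -0.380% → -0.38%.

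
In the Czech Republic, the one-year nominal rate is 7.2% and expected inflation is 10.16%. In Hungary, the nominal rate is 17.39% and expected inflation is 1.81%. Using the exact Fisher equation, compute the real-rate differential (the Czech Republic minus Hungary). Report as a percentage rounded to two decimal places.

The Czech Republic: (1 + 0.0720)/(1 + 0.1016) − 1 = -2.6870%
Hungary: (1 + 0.1739)/(1 + 0.0181) − 1 = 15.3030%
Differential = -2.6870% − 15.3030% = -17.9900% → -17.99%.

-17.99%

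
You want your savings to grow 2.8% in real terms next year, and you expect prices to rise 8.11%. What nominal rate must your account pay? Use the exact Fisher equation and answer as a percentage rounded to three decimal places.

(1 + i) = (1 + r)(1 + π) = 1.02800 × 1.08110 = 1.1113708
i = 1.1113708 − 1, so the required nominal rate is 11.137%.

11.137%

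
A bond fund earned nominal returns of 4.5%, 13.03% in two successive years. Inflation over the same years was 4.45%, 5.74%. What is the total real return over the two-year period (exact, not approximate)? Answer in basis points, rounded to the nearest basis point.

695 basis points

Nominal growth factor = 1.0450 × 1.1303 = 1.181164
Price-level growth factor = 1.0445 × 1.0574 = 1.104454
Real growth factor = 1.181164 / 1.104454 = 1.069454
Total real return = 1.069454 − 1 → 695 basis points.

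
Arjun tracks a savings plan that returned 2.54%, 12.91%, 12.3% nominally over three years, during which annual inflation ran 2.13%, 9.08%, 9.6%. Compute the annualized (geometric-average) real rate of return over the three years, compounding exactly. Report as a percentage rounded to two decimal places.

2.12%

Nominal growth factor = 1.0254 × 1.1291 × 1.1230 = 1.30018597
Price-level growth factor = 1.0213 × 1.0908 × 1.0960 = 1.22098131
Real growth factor = 1.30018597 / 1.22098131 = 1.06486968
Annualized real rate = 1.06486968^(1/3) − 1 = 2.1172% → 2.12%.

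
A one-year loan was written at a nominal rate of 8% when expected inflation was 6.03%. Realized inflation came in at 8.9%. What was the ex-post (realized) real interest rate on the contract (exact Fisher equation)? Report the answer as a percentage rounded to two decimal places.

-0.83%

Ex-post: (1 + 0.0800)/(1 + 0.0890) − 1 = -0.8264%
So the realized real rate is -0.83%.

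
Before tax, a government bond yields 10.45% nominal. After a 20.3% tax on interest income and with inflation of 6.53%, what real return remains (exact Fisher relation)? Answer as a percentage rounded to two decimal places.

1.69%

After-tax nominal return = 10.45% × (1 − 0.203) = 8.32865%.
1 + r = 1.0832865 / 1.06530 = 1.016884
After-tax real rate = 1.016884 − 1 → 1.69%.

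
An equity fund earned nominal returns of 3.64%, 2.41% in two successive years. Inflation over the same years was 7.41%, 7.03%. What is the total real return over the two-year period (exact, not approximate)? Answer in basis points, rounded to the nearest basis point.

-767 basis points

Nominal growth factor = 1.0364 × 1.0241 = 1.0613772
Price-level growth factor = 1.0741 × 1.0703 = 1.1496092
Real growth factor = 1.0613772 / 1.1496092 = 0.9232505
Total real return = 0.9232505 − 1 → -767 basis points.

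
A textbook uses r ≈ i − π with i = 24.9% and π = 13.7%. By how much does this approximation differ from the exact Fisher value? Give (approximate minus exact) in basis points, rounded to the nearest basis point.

Approximate: r ≈ 24.900% − 13.700% = 11.2000%
Exact: (1 + 0.2490)/(1 + 0.1370) − 1 = 9.8505%
Error = 11.2000% − 9.8505% = 1.3495% → 135 basis points.

135 basis points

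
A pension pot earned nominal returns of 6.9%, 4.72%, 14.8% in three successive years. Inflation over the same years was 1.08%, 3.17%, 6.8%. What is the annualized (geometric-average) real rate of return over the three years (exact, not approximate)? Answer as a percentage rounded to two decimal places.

4.89%

Nominal growth factor = 1.0690 × 1.0472 × 1.1480 = 1.28513641
Price-level growth factor = 1.0108 × 1.0317 × 1.0680 = 1.11375564
Real growth factor = 1.28513641 / 1.11375564 = 1.15387645
Annualized real rate = 1.15387645^(1/3) − 1 = 4.8865% → 4.89%.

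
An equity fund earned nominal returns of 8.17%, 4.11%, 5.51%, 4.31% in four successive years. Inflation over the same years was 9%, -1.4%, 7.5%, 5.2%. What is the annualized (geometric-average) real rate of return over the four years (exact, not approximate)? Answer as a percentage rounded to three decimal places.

0.490%

Compound the nominal returns: 1.0817 × 1.0411 × 1.0551 × 1.0431 = 1.23942098.
Compound inflation: 1.0900 × 0.9860 × 1.0750 × 1.0520 = 1.21542347.
Deflate: 1.23942098 / 1.21542347 = 1.01974416.
Annualized real rate = 1.01974416^(1/4) − 1 = 0.4900% → 0.490%.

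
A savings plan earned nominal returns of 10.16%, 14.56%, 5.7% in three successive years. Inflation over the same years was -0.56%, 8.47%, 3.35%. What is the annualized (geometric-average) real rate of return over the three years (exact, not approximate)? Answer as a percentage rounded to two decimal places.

Compound the nominal returns: 1.1016 × 1.1456 × 1.0570 = 1.33392656.
Compound inflation: 0.9944 × 1.0847 × 1.0335 = 1.11475964.
Deflate: 1.33392656 / 1.11475964 = 1.19660464.
Annualized real rate = 1.19660464^(1/3) − 1 = 6.1655% → 6.17%.

6.17%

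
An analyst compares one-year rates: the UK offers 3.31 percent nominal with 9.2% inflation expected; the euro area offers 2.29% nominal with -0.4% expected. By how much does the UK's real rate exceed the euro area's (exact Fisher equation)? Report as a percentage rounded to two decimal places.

The UK: (1 + 0.0331)/(1 + 0.0920) − 1 = -5.3938%
The euro area: (1 + 0.0229)/(1 − 0.0040) − 1 = 2.7008%
Differential = -5.3938% − 2.7008% = -8.0946% → -8.09%.

-8.09%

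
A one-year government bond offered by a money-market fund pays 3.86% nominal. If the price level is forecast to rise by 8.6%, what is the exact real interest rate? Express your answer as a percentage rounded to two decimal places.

-4.36%

1 + r = 1.03860 / 1.08600 = 0.956354
r = 0.956354 − 1 = -4.3646%, i.e. -4.36%.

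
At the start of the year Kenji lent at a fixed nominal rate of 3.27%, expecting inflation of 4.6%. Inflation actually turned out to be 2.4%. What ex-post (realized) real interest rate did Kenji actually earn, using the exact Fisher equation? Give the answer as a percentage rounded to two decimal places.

0.85%

Ex-post: (1 + 0.0327)/(1 + 0.0240) − 1 = 0.8496%
So the realized real rate is 0.85%.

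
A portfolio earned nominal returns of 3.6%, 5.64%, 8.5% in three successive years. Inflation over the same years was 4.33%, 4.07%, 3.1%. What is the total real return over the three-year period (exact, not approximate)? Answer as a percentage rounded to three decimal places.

Nominal growth factor = 1.0360 × 1.0564 × 1.0850 = 1.187457
Price-level growth factor = 1.0433 × 1.0407 × 1.0310 = 1.119421
Real growth factor = 1.187457 / 1.119421 = 1.060778
Total real return = 1.060778 − 1 → 6.078%.

6.078%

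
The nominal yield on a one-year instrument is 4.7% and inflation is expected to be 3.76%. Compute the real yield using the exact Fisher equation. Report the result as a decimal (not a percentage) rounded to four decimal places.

By the Fisher identity, 1 + r = (1 + i)/(1 + π).
1 + r = 1.04700 / 1.03760 = 1.009059
r = 1.009059 − 1 = 0.9059%, i.e. 0.0091.

0.0091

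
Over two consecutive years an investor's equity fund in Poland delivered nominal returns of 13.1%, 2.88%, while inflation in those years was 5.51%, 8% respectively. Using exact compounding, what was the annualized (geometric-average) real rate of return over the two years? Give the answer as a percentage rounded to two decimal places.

1.05%

Nominal growth factor = 1.1310 × 1.0288 = 1.16357280
Price-level growth factor = 1.0551 × 1.0800 = 1.13950800
Real growth factor = 1.16357280 / 1.13950800 = 1.02111859
Annualized real rate = 1.02111859^(1/2) − 1 = 1.0504% → 1.05%.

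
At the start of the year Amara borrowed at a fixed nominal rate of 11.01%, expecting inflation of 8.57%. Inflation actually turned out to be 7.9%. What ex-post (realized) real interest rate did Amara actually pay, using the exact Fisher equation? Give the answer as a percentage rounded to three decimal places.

Ex-post: (1 + 0.1101)/(1 + 0.0790) − 1 = 2.8823%
So the realized real rate is 2.882%.

2.882%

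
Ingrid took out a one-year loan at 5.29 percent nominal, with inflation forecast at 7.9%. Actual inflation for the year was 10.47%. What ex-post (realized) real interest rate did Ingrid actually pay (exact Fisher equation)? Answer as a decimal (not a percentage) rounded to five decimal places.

-0.04689

Ex-post: (1 + 0.0529)/(1 + 0.1047) − 1 = -4.6891%
So the realized real rate is -0.04689.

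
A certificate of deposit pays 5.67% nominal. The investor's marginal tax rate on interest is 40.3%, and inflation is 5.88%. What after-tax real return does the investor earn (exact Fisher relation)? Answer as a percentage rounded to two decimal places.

-2.36%

After-tax nominal return = 5.67% × (1 − 0.403) = 3.38499%.
1 + r = 1.0338499 / 1.05880 = 0.976435
After-tax real rate = 0.976435 − 1 → -2.36%.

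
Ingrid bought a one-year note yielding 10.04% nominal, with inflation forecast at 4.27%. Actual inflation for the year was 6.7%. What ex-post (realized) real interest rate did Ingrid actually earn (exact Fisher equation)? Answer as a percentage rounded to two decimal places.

Ex-post: (1 + 0.1004)/(1 + 0.0670) − 1 = 3.1303%
So the realized real rate is 3.13%.

3.13%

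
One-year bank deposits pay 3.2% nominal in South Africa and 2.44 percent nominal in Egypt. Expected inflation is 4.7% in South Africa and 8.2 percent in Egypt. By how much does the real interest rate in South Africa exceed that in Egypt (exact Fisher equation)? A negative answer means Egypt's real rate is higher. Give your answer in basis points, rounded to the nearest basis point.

South Africa: (1 + 0.0320)/(1 + 0.0470) − 1 = -1.4327%
Egypt: (1 + 0.0244)/(1 + 0.0820) − 1 = -5.3235%
Differential = -1.4327% − (-5.3235%) = 3.8908% → 389 basis points.

389 basis points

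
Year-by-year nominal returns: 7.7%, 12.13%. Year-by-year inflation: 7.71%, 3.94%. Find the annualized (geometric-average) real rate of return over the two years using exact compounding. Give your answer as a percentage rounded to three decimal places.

Compound the nominal returns: 1.0770 × 1.1213 = 1.20764010.
Compound inflation: 1.0771 × 1.0394 = 1.11953774.
Deflate: 1.20764010 / 1.11953774 = 1.07869530.
Annualized real rate = 1.07869530^(1/2) − 1 = 3.8603% → 3.860%.

3.860%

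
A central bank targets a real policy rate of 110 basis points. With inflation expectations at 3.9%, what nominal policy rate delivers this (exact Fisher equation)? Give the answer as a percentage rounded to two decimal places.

5.04%

(1 + i) = (1 + r)(1 + π) = 1.01100 × 1.03900 = 1.050429
i = 1.050429 − 1, so the required nominal rate is 5.04%.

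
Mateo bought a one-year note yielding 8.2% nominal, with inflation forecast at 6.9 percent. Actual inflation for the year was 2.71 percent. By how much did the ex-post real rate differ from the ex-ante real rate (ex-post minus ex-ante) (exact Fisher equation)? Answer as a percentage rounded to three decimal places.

4.129%

Ex-ante: (1 + 0.0820)/(1 + 0.0690) − 1 = 1.2161%
Ex-post: (1 + 0.0820)/(1 + 0.0271) − 1 = 5.3451%
Difference (ex-post − ex-ante) = 4.1291% → 4.129%.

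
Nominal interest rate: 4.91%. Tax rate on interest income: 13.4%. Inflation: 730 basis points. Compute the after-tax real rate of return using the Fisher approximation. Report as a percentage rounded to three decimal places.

-3.048%

After-tax nominal return = 4.91% × (1 − 0.134) = 4.25206%.
r ≈ 4.25206% − 7.3% → -3.048%.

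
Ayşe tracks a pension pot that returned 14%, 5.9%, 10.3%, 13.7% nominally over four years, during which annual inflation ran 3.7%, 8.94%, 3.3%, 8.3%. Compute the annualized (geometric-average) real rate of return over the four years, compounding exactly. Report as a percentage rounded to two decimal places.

Compound the nominal returns: 1.1400 × 1.0590 × 1.1030 × 1.1370 = 1.51403805.
Compound inflation: 1.0370 × 1.0894 × 1.0330 × 1.0830 = 1.26384817.
Deflate: 1.51403805 / 1.26384817 = 1.19795880.
Annualized real rate = 1.19795880^(1/4) − 1 = 4.6190% → 4.62%.

4.62%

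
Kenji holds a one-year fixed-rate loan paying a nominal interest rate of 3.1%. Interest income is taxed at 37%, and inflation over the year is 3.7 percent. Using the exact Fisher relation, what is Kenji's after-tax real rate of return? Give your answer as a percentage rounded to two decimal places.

-1.68%

After-tax nominal return = 3.1% × (1 − 0.37) = 1.9530%.
1 + r = 1.01953 / 1.03700 = 0.983153
After-tax real rate = 0.983153 − 1 → -1.68%.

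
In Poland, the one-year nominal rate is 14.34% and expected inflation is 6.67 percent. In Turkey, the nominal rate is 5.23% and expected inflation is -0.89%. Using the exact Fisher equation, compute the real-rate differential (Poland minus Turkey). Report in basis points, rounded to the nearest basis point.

102 basis points

Poland: (1 + 0.1434)/(1 + 0.0667) − 1 = 7.1904%
Turkey: (1 + 0.0523)/(1 − 0.0089) − 1 = 6.1750%
Differential = 7.1904% − 6.1750% = 1.0154% → 102 basis points.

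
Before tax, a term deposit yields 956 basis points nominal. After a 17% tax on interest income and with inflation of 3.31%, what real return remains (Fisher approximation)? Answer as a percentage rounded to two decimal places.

After-tax nominal return = 9.56% × (1 − 0.17) = 7.9348%.
r ≈ 7.9348% − 3.31% → 4.62%.

4.62%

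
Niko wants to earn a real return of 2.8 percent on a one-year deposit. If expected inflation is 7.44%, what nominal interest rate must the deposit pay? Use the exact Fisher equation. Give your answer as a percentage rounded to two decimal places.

10.45%

(1 + i) = (1 + r)(1 + π) = 1.02800 × 1.07440 = 1.1044832
i = 1.1044832 − 1, so the required nominal rate is 10.45%.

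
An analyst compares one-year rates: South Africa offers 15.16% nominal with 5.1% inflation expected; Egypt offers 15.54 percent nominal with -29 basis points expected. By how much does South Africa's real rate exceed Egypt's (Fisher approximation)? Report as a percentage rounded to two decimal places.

South Africa: 15.16% − 5.1% = 10.060%
Egypt: 15.54% − (-0.29%) = 15.830%
Differential = -5.770% → -5.77%.

-5.77%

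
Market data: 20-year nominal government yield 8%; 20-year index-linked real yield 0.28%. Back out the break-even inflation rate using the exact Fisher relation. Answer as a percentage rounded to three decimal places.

(1 + π) = (1 + i)/(1 + r) = 1.08000 / 1.00280 = 1.076984
Break-even inflation = 1.076984 − 1 → 7.698%.

7.698%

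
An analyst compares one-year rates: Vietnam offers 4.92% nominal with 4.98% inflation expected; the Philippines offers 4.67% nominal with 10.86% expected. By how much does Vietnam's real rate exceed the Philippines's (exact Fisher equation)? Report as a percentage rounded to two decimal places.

Vietnam: (1 + 0.0492)/(1 + 0.0498) − 1 = -0.0572%
The Philippines: (1 + 0.0467)/(1 + 0.1086) − 1 = -5.5836%
Differential = -0.0572% − (-5.5836%) = 5.5265% → 5.53%.

5.53%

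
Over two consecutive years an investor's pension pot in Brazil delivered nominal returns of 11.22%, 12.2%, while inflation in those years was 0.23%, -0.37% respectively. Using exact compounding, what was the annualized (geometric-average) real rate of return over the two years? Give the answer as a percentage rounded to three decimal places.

11.788%

Nominal growth factor = 1.1122 × 1.1220 = 1.24788840
Price-level growth factor = 1.0023 × 0.9963 = 0.99859149
Real growth factor = 1.24788840 / 0.99859149 = 1.24964854
Annualized real rate = 1.24964854^(1/2) − 1 = 11.7877% → 11.788%.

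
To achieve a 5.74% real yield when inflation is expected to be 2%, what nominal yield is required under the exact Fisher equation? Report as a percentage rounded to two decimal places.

(1 + i) = (1 + r)(1 + π) = 1.05740 × 1.02000 = 1.078548
i = 1.078548 − 1, so the required nominal rate is 7.85%.

7.85%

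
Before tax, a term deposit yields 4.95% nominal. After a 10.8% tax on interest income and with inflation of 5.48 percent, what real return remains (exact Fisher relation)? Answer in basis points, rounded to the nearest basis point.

-101 basis points

After-tax nominal return = 4.95% × (1 − 0.108) = 4.4154%.
1 + r = 1.044154 / 1.05480 = 0.989907
After-tax real rate = 0.989907 − 1 → -101 basis points.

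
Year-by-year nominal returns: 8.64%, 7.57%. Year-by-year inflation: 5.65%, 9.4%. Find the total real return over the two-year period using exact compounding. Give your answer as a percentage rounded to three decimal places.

1.110%

Compound the nominal returns: 1.0864 × 1.0757 = 1.168640.
Compound inflation: 1.0565 × 1.0940 = 1.155811.
Deflate: 1.168640 / 1.155811 = 1.011100.
Total real return = 1.011100 − 1 → 1.110%.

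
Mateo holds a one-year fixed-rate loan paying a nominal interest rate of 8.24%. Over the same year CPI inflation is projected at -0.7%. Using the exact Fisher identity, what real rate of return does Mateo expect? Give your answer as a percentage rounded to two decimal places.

By the Fisher identity, 1 + r = (1 + i)/(1 + π).
1 + r = 1.08240 / 0.99300 = 1.090030
r = 1.090030 − 1 = 9.0030%, i.e. 9.00%.

9.00%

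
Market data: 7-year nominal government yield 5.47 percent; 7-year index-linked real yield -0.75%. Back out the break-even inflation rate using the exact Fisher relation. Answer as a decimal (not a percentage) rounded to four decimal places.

(1 + π) = (1 + i)/(1 + r) = 1.05470 / 0.99250 = 1.062670
Break-even inflation = 1.062670 − 1 → 0.0627.

0.0627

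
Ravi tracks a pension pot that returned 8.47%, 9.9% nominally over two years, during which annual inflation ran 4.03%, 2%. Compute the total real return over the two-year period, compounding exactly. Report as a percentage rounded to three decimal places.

12.344%

Compound the nominal returns: 1.0847 × 1.0990 = 1.192085.
Compound inflation: 1.0403 × 1.0200 = 1.061106.
Deflate: 1.192085 / 1.061106 = 1.123437.
Total real return = 1.123437 − 1 → 12.344%.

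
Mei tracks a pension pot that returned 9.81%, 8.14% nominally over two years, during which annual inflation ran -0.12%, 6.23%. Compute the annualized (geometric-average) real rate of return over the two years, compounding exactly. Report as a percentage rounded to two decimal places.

Compound the nominal returns: 1.0981 × 1.0814 = 1.18748534.
Compound inflation: 0.9988 × 1.0623 = 1.06102524.
Deflate: 1.18748534 / 1.06102524 = 1.11918670.
Annualized real rate = 1.11918670^(1/2) − 1 = 5.7916% → 5.79%.

5.79%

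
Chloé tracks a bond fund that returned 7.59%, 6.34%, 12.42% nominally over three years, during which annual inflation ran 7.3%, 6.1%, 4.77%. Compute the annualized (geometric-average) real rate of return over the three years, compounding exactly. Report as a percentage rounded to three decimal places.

Nominal growth factor = 1.0759 × 1.0634 × 1.1242 = 1.28621078
Price-level growth factor = 1.0730 × 1.0610 × 1.0477 = 1.19275721
Real growth factor = 1.28621078 / 1.19275721 = 1.07835087
Annualized real rate = 1.07835087^(1/3) − 1 = 2.5463% → 2.546%.

2.546%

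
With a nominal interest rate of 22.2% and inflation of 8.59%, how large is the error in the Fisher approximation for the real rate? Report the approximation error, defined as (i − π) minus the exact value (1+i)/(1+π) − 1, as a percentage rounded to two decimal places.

Approximate: r ≈ 22.200% − 8.590% = 13.6100%
Exact: (1 + 0.2220)/(1 + 0.0859) − 1 = 12.5334%
Error = 13.6100% − 12.5334% = 1.0766% → 1.08%.

1.08%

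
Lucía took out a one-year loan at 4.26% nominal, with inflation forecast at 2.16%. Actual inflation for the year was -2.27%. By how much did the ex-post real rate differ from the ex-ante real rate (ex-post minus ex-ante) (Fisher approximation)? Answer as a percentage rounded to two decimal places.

Ex-ante: 4.26% − 2.16% = 2.100%
Ex-post: 4.26% − (-2.27%) = 6.530%
Difference (ex-post − ex-ante) = 4.4300% → 4.43%.

4.43%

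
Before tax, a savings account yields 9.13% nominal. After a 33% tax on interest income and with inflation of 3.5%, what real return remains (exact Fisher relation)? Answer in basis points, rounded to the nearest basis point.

After-tax nominal return = 9.13% × (1 − 0.33) = 6.1171%.
1 + r = 1.061171 / 1.03500 = 1.025286
After-tax real rate = 1.025286 − 1 → 253 basis points.

253 basis points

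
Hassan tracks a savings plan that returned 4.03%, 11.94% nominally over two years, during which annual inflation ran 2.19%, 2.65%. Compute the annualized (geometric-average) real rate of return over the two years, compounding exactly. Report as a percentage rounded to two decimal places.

Nominal growth factor = 1.0403 × 1.1194 = 1.16451182
Price-level growth factor = 1.0219 × 1.0265 = 1.04898035
Real growth factor = 1.16451182 / 1.04898035 = 1.11013692
Annualized real rate = 1.11013692^(1/2) − 1 = 5.3630% → 5.36%.

5.36%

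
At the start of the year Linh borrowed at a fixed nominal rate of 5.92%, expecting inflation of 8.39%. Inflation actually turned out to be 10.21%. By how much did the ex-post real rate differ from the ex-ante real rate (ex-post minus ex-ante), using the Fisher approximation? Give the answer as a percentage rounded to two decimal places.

Ex-ante: 5.92% − 8.39% = -2.470%
Ex-post: 5.92% − 10.21% = -4.290%
Difference (ex-post − ex-ante) = -1.8200% → -1.82%.

-1.82%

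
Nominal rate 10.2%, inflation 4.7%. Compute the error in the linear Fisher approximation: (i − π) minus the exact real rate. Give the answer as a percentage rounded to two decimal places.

Approximate: r ≈ 10.200% − 4.700% = 5.5000%
Exact: (1 + 0.1020)/(1 + 0.0470) − 1 = 5.2531%
Error = 5.5000% − 5.2531% = 0.2469% → 0.25%.

0.25%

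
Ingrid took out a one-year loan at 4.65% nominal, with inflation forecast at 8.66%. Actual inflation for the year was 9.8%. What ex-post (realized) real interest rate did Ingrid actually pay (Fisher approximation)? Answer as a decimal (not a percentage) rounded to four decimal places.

-0.0515

Ex-post: 4.65% − 9.8% = -5.150%
So the realized real rate is -0.0515.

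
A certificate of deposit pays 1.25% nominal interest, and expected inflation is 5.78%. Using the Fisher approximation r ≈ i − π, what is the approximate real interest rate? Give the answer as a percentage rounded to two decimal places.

-4.53%

r ≈ i − π = 1.25% − 5.78% = -4.53%.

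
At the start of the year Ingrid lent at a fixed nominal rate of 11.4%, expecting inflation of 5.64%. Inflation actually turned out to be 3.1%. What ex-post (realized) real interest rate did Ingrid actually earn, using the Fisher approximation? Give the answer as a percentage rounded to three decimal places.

Ex-post: 11.4% − 3.1% = 8.300%
So the realized real rate is 8.300%.

8.300%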